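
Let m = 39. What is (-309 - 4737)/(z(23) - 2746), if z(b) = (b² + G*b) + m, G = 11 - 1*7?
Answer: 2523/1043 ≈ 2.4190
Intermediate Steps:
G = 4 (G = 11 - 7 = 4)
z(b) = 39 + b² + 4*b (z(b) = (b² + 4*b) + 39 = 39 + b² + 4*b)
(-309 - 4737)/(z(23) - 2746) = (-309 - 4737)/((39 + 23² + 4*23) - 2746) = -5046/((39 + 529 + 92) - 2746) = -5046/(660 - 2746) = -5046/(-2086) = -5046*(-1/2086) = 2523/1043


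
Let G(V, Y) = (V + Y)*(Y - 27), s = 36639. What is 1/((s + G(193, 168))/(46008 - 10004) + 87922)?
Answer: 9001/791407807 ≈ 1.1373e-5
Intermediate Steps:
G(V, Y) = (-27 + Y)*(V + Y) (G(V, Y) = (V + Y)*(-27 + Y) = (-27 + Y)*(V + Y))
1/((s + G(193, 168))/(46008 - 10004) + 87922) = 1/((36639 + (168² - 27*193 - 27*168 + 193*168))/(46008 - 10004) + 87922) = 1/((36639 + (28224 - 5211 - 4536 + 32424))/36004 + 87922) = 1/((36639 + 50901)*(1/36004) + 87922) = 1/(87540*(1/36004) + 87922) = 1/(21885/9001 + 87922) = 1/(791407807/9001) = 9001/791407807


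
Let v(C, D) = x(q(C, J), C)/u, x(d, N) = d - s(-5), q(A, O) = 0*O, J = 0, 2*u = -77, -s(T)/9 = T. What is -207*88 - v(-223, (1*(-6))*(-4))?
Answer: -1402722/77 ≈ -18217.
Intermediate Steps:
s(T) = -9*T
u = -77/2 (u = (½)*(-77) = -77/2 ≈ -38.500)
q(A, O) = 0
x(d, N) = -45 + d (x(d, N) = d - (-9)*(-5) = d - 1*45 = d - 45 = -45 + d)
v(C, D) = 90/77 (v(C, D) = (-45 + 0)/(-77/2) = -45*(-2/77) = 90/77)
-207*88 - v(-223, (1*(-6))*(-4)) = -207*88 - 1*90/77 = -18216 - 90/77 = -1402722/77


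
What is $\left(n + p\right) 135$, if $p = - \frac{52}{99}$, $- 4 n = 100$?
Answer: $- \frac{37905}{11} \approx -3445.9$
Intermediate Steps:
$n = -25$ ($n = \left(- \frac{1}{4}\right) 100 = -25$)
$p = - \frac{52}{99}$ ($p = \left(-52\right) \frac{1}{99} = - \frac{52}{99} \approx -0.52525$)
$\left(n + p\right) 135 = \left(-25 - \frac{52}{99}\right) 135 = \left(- \frac{2527}{99}\right) 135 = - \frac{37905}{11}$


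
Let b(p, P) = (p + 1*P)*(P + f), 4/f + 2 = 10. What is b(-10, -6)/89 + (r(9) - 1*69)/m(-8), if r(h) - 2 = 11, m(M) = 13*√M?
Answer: 88/89 + 14*I*√2/13 ≈ 0.98876 + 1.523*I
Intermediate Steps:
f = ½ (f = 4/(-2 + 10) = 4/8 = 4*(⅛) = ½ ≈ 0.50000)
r(h) = 13 (r(h) = 2 + 11 = 13)
b(p, P) = (½ + P)*(P + p) (b(p, P) = (p + 1*P)*(P + ½) = (p + P)*(½ + P) = (P + p)*(½ + P) = (½ + P)*(P + p))
b(-10, -6)/89 + (r(9) - 1*69)/m(-8) = ((-6)² + (½)*(-6) + (½)*(-10) - 6*(-10))/89 + (13 - 1*69)/((13*√(-8))) = (36 - 3 - 5 + 60)*(1/89) + (13 - 69)/((13*(2*I*√2))) = 88*(1/89) - 56*(-I*√2/52) = 88/89 - (-14)*I*√2/13 = 88/89 + 14*I*√2/13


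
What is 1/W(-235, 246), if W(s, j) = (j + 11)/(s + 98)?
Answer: -137/257 ≈ -0.53307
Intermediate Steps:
W(s, j) = (11 + j)/(98 + s)
1/W(-235, 246) = 1/((11 + 246)/(98 - 235)) = 1/(257/(-137)) = 1/(-1/137*257) = 1/(-257/137) = -137/257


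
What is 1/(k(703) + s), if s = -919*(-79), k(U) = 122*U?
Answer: 1/158367 ≈ 6.3144e-6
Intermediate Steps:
s = 72601
1/(k(703) + s) = 1/(122*703 + 72601) = 1/(85766 + 72601) = 1/158367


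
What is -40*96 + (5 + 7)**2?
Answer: -3696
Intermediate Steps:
-40*96 + (5 + 7)**2 = -3840 + 12**2 = -3840 + 144 = -3696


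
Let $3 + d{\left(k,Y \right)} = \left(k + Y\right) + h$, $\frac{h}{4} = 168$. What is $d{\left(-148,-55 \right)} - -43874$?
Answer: $44340$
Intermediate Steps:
$h = 672$ ($h = 4 \cdot 168 = 672$)
$d{\left(k,Y \right)} = 669 + Y + k$ ($d{\left(k,Y \right)} = -3 + \left(\left(k + Y\right) + 672\right) = -3 + \left(\left(Y + k\right) + 672\right) = -3 + \left(672 + Y + k\right) = 669 + Y + k$)
$d{\left(-148,-55 \right)} - -43874 = \left(669 - 55 - 148\right) - -43874 = 466 + 43874 = 44340$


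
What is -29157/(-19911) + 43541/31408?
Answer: 594235969/208454896 ≈ 2.8507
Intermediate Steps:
-29157/(-19911) + 43541/31408 = -29157*(-1/19911) + 43541*(1/31408) = 9719/6637 + 43541/31408 = 594235969/208454896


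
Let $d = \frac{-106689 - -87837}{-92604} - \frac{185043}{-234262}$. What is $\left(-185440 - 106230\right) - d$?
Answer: $- \frac{527282779418613}{1807799854} \approx -2.9167 \cdot 10^{5}$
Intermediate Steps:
$d = \frac{1796002433}{1807799854}$ ($d = \left(-106689 + 87837\right) \left(- \frac{1}{92604}\right) - - \frac{185043}{234262} = \left(-18852\right) \left(- \frac{1}{92604}\right) + \frac{185043}{234262} = \frac{1571}{7717} + \frac{185043}{234262} = \frac{1796002433}{1807799854} \approx 0.99347$)
$\left(-185440 - 106230\right) - d = \left(-185440 - 106230\right) - \frac{1796002433}{1807799854} = -291670 - \frac{1796002433}{1807799854} = - \frac{527282779418613}{1807799854}$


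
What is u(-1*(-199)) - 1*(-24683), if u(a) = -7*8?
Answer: 24627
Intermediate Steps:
u(a) = -56
u(-1*(-199)) - 1*(-24683) = -56 - 1*(-24683) = -56 + 24683 = 24627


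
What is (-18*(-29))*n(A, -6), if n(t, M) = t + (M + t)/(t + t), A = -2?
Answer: 0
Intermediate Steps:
n(t, M) = t + (M + t)/(2*t) (n(t, M) = t + (M + t)/((2*t)) = t + (M + t)*(1/(2*t)) = t + (M + t)/(2*t))
(-18*(-29))*n(A, -6) = (-18*(-29))*(½ - 2 + (½)*(-6)/(-2)) = 522*(½ - 2 + (½)*(-6)*(-½)) = 522*(½ - 2 + 3/2) = 522*0 = 0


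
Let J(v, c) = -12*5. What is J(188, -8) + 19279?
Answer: 19219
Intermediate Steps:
J(v, c) = -60
J(188, -8) + 19279 = -60 + 19279 = 19219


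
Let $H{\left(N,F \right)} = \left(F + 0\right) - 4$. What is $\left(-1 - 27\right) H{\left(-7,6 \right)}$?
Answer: $-56$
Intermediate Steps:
$H{\left(N,F \right)} = -4 + F$ ($H{\left(N,F \right)} = F - 4 = -4 + F$)
$\left(-1 - 27\right) H{\left(-7,6 \right)} = \left(-1 - 27\right) \left(-4 + 6\right) = \left(-1 - 27\right) 2 = \left(-28\right) 2 = -56$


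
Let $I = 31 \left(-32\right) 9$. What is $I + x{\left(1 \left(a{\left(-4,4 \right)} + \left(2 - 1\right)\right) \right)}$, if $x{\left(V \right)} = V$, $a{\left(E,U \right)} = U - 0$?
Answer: $-8923$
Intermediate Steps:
$a{\left(E,U \right)} = U$ ($a{\left(E,U \right)} = U + 0 = U$)
$I = -8928$ ($I = \left(-992\right) 9 = -8928$)
$I + x{\left(1 \left(a{\left(-4,4 \right)} + \left(2 - 1\right)\right) \right)} = -8928 + 1 \left(4 + \left(2 - 1\right)\right) = -8928 + 1 \left(4 + 1\right) = -8928 + 1 \cdot 5 = -8928 + 5 = -8923$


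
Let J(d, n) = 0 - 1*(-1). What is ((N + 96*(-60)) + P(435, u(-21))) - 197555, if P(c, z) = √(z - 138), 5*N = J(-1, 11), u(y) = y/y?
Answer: -1016574/5 + I*√137 ≈ -2.0331e+5 + 11.705*I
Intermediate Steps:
u(y) = 1
J(d, n) = 1 (J(d, n) = 0 + 1 = 1)
N = ⅕ (N = (⅕)*1 = ⅕ ≈ 0.20000)
P(c, z) = √(-138 + z)
((N + 96*(-60)) + P(435, u(-21))) - 197555 = ((⅕ + 96*(-60)) + √(-138 + 1)) - 197555 = ((⅕ - 5760) + √(-137)) - 197555 = (-28799/5 + I*√137) - 197555 = -1016574/5 + I*√137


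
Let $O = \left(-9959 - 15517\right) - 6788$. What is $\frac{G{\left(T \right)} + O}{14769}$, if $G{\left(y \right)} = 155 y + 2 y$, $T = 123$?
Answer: $- \frac{12953}{14769} \approx -0.87704$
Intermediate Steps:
$G{\left(y \right)} = 157 y$
$O = -32264$ ($O = -25476 - 6788 = -32264$)
$\frac{G{\left(T \right)} + O}{14769} = \frac{157 \cdot 123 - 32264}{14769} = \left(19311 - 32264\right) \frac{1}{14769} = \left(-12953\right) \frac{1}{14769} = - \frac{12953}{14769}$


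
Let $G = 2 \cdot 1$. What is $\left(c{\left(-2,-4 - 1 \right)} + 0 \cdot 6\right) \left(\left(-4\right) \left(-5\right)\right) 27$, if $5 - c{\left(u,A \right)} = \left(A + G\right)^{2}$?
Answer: $-2160$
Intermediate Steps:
$G = 2$
$c{\left(u,A \right)} = 5 - \left(2 + A\right)^{2}$ ($c{\left(u,A \right)} = 5 - \left(A + 2\right)^{2} = 5 - \left(2 + A\right)^{2}$)
$\left(c{\left(-2,-4 - 1 \right)} + 0 \cdot 6\right) \left(\left(-4\right) \left(-5\right)\right) 27 = \left(\left(5 - \left(2 - 5\right)^{2}\right) + 0 \cdot 6\right) \left(\left(-4\right) \left(-5\right)\right) 27 = \left(\left(5 - \left(2 - 5\right)^{2}\right) + 0\right) 20 \cdot 27 = \left(\left(5 - \left(-3\right)^{2}\right) + 0\right) 20 \cdot 27 = \left(\left(5 - 9\right) + 0\right) 20 \cdot 27 = \left(-4 + 0\right) 20 \cdot 27 = \left(-4\right) 20 \cdot 27 = \left(-80\right) 27 = -2160$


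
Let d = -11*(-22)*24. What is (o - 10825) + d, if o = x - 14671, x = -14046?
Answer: -33734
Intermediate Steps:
o = -28717 (o = -14046 - 14671 = -28717)
d = 5808 (d = 242*24 = 5808)
(o - 10825) + d = (-28717 - 10825) + 5808 = -39542 + 5808 = -33734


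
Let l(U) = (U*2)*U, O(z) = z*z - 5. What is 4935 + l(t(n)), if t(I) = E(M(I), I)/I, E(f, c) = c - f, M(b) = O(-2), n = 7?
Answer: 241943/49 ≈ 4937.6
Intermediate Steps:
O(z) = -5 + z² (O(z) = z² - 5 = -5 + z²)
M(b) = -1 (M(b) = -5 + (-2)² = -5 + 4 = -1)
t(I) = (1 + I)/I (t(I) = (I - 1*(-1))/I = (I + 1)/I = (1 + I)/I)
l(U) = 2*U² (l(U) = (2*U)*U = 2*U²)
4935 + l(t(n)) = 4935 + 2*((1 + 7)/7)² = 4935 + 2*((⅐)*8)² = 4935 + 2*(8/7)² = 4935 + 2*(64/49) = 4935 + 128/49 = 241943/49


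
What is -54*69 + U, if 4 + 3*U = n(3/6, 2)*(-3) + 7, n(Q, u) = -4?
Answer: -3721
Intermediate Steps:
U = 5 (U = -4/3 + (-4*(-3) + 7)/3 = -4/3 + (12 + 7)/3 = -4/3 + (1/3)*19 = -4/3 + 19/3 = 5)
-54*69 + U = -54*69 + 5 = -3726 + 5 = -3721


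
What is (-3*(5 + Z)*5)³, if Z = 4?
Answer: -2460375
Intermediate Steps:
(-3*(5 + Z)*5)³ = (-3*(5 + 4)*5)³ = (-27*5)³ = (-3*45)³ = (-135)³ = -2460375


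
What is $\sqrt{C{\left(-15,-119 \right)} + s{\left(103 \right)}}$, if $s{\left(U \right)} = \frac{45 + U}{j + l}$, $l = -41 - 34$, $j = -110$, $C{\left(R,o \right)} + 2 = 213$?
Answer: $\frac{\sqrt{5255}}{5} \approx 14.498$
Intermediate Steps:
$C{\left(R,o \right)} = 211$ ($C{\left(R,o \right)} = -2 + 213 = 211$)
$l = -75$ ($l = -41 - 34 = -75$)
$s{\left(U \right)} = - \frac{9}{37} - \frac{U}{185}$ ($s{\left(U \right)} = \frac{45 + U}{-110 - 75} = \frac{45 + U}{-185} = \left(45 + U\right) \left(- \frac{1}{185}\right) = - \frac{9}{37} - \frac{U}{185}$)
$\sqrt{C{\left(-15,-119 \right)} + s{\left(103 \right)}} = \sqrt{211 - \frac{4}{5}} = \sqrt{\frac{1051}{5}} = \frac{\sqrt{5255}}{5}$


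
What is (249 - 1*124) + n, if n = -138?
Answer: -13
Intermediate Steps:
(249 - 1*124) + n = (249 - 1*124) - 138 = (249 - 124) - 138 = 125 - 138 = -13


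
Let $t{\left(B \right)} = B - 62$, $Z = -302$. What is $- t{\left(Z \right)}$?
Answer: $364$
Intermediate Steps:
$t{\left(B \right)} = -62 + B$ ($t{\left(B \right)} = B - 62 = -62 + B$)
$- t{\left(Z \right)} = - (-62 - 302) = \left(-1\right) \left(-364\right) = 364$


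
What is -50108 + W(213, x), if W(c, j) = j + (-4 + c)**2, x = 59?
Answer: -6368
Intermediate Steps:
-50108 + W(213, x) = -50108 + (59 + (-4 + 213)**2) = -50108 + (59 + 209**2) = -50108 + (59 + 43681) = -50108 + 43740 = -6368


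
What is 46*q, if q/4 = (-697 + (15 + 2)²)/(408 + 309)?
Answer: -25024/239 ≈ -104.70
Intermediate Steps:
q = -544/239 (q = 4*((-697 + (15 + 2)²)/(408 + 309)) = 4*((-697 + 17²)/717) = 4*((-697 + 289)*(1/717)) = 4*(-408*1/717) = 4*(-136/239) = -544/239 ≈ -2.2761)
46*q = 46*(-544/239) = -25024/239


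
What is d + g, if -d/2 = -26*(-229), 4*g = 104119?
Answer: 56487/4 ≈ 14122.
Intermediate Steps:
g = 104119/4 (g = (¼)*104119 = 104119/4 ≈ 26030.)
d = -11908 (d = -(-52)*(-229) = -2*5954 = -11908)
d + g = -11908 + 104119/4 = 56487/4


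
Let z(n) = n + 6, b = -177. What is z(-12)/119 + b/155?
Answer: -21993/18445 ≈ -1.1924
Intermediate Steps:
z(n) = 6 + n
z(-12)/119 + b/155 = (6 - 12)/119 - 177/155 = -6*1/119 - 177*1/155 = -6/119 - 177/155 = -21993/18445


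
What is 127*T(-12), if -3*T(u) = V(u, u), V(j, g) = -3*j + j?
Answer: -1016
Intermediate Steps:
V(j, g) = -2*j
T(u) = 2*u/3 (T(u) = -(-2)*u/3 = 2*u/3)
127*T(-12) = 127*((2/3)*(-12)) = 127*(-8) = -1016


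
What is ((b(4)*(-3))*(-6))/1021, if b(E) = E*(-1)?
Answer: -72/1021 ≈ -0.070519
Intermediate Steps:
b(E) = -E
((b(4)*(-3))*(-6))/1021 = ((-1*4*(-3))*(-6))/1021 = (-4*(-3)*(-6))*(1/1021) = (12*(-6))*(1/1021) = -72*1/1021 = -72/1021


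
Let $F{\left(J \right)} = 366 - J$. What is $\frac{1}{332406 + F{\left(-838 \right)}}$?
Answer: $\frac{1}{333610} \approx 2.9975 \cdot 10^{-6}$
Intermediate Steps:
$\frac{1}{332406 + F{\left(-838 \right)}} = \frac{1}{332406 + \left(366 - -838\right)} = \frac{1}{332406 + \left(366 + 838\right)} = \frac{1}{332406 + 1204} = \frac{1}{333610}$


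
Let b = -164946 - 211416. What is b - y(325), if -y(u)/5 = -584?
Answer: -379282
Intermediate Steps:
y(u) = 2920 (y(u) = -5*(-584) = 2920)
b = -376362
b - y(325) = -376362 - 1*2920 = -376362 - 2920 = -379282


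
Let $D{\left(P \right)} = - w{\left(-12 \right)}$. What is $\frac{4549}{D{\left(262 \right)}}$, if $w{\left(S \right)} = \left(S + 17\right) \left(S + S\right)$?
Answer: $\frac{4549}{120} \approx 37.908$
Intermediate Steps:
$w{\left(S \right)} = 2 S \left(17 + S\right)$ ($w{\left(S \right)} = \left(17 + S\right) 2 S = 2 S \left(17 + S\right)$)
$D{\left(P \right)} = 120$ ($D{\left(P \right)} = - 2 \left(-12\right) \left(17 - 12\right) = - 2 \left(-12\right) 5 = \left(-1\right) \left(-120\right) = 120$)
$\frac{4549}{D{\left(262 \right)}} = \frac{4549}{120}$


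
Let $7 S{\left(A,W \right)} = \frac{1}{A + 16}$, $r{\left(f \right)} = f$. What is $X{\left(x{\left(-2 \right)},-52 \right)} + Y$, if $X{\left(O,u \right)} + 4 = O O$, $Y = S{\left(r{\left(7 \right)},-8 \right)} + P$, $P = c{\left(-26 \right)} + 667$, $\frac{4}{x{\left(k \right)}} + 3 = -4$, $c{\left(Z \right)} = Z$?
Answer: $\frac{718274}{1127} \approx 637.33$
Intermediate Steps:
$x{\left(k \right)} = - \frac{4}{7}$ ($x{\left(k \right)} = \frac{4}{-3 - 4} = \frac{4}{-7} = 4 \left(- \frac{1}{7}\right) = - \frac{4}{7}$)
$P = 641$ ($P = -26 + 667 = 641$)
$S{\left(A,W \right)} = \frac{1}{7 \left(16 + A\right)}$ ($S{\left(A,W \right)} = \frac{1}{7 \left(A + 16\right)} = \frac{1}{7 \left(16 + A\right)}$)
$Y = \frac{103202}{161}$ ($Y = \frac{1}{7 \left(16 + 7\right)} + 641 = \frac{1}{7 \cdot 23} + 641 = \frac{1}{7} \cdot \frac{1}{23} + 641 = \frac{1}{161} + 641 = \frac{103202}{161} \approx 641.01$)
$X{\left(O,u \right)} = -4 + O^{2}$ ($X{\left(O,u \right)} = -4 + O O = -4 + O^{2}$)
$X{\left(x{\left(-2 \right)},-52 \right)} + Y = \left(-4 + \left(- \frac{4}{7}\right)^{2}\right) + \frac{103202}{161} = \left(-4 + \frac{16}{49}\right) + \frac{103202}{161} = - \frac{180}{49} + \frac{103202}{161} = \frac{718274}{1127}$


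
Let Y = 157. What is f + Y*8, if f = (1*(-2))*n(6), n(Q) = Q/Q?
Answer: 1254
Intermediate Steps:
n(Q) = 1
f = -2 (f = (1*(-2))*1 = -2*1 = -2)
f + Y*8 = -2 + 157*8 = -2 + 1256 = 1254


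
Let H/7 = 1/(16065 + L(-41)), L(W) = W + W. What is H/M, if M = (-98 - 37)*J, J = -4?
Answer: 7/8630820 ≈ 8.1105e-7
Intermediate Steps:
L(W) = 2*W
H = 7/15983 (H = 7/(16065 + 2*(-41)) = 7/(16065 - 82) = 7/15983 ≈ 0.00043797)
M = 540 (M = (-98 - 37)*(-4) = -135*(-4) = 540)
H/M = (7/15983)/540 = (7/15983)*(1/540) = 7/8630820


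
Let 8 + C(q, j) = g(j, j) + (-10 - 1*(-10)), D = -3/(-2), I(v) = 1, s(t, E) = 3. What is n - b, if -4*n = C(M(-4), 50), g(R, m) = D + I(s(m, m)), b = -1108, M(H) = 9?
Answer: 8875/8 ≈ 1109.4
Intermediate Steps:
D = 3/2 (D = -3*(-½) = 3/2 ≈ 1.5000)
g(R, m) = 5/2 (g(R, m) = 3/2 + 1 = 5/2)
C(q, j) = -11/2 (C(q, j) = -8 + (5/2 + (-10 - 1*(-10))) = -8 + (5/2 + (-10 + 10)) = -8 + (5/2 + 0) = -8 + 5/2 = -11/2)
n = 11/8 (n = -¼*(-11/2) = 11/8 ≈ 1.3750)
n - b = 11/8 - 1*(-1108) = 11/8 + 1108 = 8875/8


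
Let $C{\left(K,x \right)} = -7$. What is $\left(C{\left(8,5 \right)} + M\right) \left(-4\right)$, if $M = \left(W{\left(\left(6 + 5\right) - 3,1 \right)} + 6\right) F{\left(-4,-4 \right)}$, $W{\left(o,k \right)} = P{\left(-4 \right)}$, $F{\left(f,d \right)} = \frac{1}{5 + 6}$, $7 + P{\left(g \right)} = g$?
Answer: $\frac{328}{11} \approx 29.818$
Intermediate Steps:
$P{\left(g \right)} = -7 + g$
$F{\left(f,d \right)} = \frac{1}{11}$
$W{\left(o,k \right)} = -11$ ($W{\left(o,k \right)} = -7 - 4 = -11$)
$M = - \frac{5}{11}$ ($M = \left(-11 + 6\right) \frac{1}{11} = \left(-5\right) \frac{1}{11} = - \frac{5}{11} \approx -0.45455$)
$\left(C{\left(8,5 \right)} + M\right) \left(-4\right) = \left(-7 - \frac{5}{11}\right) \left(-4\right) = \left(- \frac{82}{11}\right) \left(-4\right) = \frac{328}{11}$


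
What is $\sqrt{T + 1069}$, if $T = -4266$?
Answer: $i \sqrt{3197} \approx 56.542 i$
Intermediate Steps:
$\sqrt{T + 1069} = \sqrt{-4266 + 1069} = \sqrt{-3197} = i \sqrt{3197}$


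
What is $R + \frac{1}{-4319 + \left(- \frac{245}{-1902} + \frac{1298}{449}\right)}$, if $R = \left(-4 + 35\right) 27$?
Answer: $\frac{3085046021559}{3685838561} \approx 837.0$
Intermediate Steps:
$R = 837$ ($R = 31 \cdot 27 = 837$)
$R + \frac{1}{-4319 + \left(- \frac{245}{-1902} + \frac{1298}{449}\right)} = 837 + \frac{1}{-4319 + \left(- \frac{245}{-1902} + \frac{1298}{449}\right)} = 837 + \frac{1}{-4319 + \left(\left(-245\right) \left(- \frac{1}{1902}\right) + 1298 \cdot \frac{1}{449}\right)} = 837 + \frac{1}{-4319 + \left(\frac{245}{1902} + \frac{1298}{449}\right)} = 837 + \frac{1}{-4319 + \frac{2578801}{853998}} = 837 + \frac{1}{- \frac{3685838561}{853998}} = 837 - \frac{853998}{3685838561} = \frac{3085046021559}{3685838561}$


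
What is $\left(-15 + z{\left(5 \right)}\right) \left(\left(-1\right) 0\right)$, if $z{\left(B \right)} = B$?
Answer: $0$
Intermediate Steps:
$\left(-15 + z{\left(5 \right)}\right) \left(\left(-1\right) 0\right) = \left(-15 + 5\right) \left(\left(-1\right) 0\right) = \left(-10\right) 0 = 0$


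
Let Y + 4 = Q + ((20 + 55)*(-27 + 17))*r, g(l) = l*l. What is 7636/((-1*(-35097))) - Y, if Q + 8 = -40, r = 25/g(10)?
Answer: 16826735/70194 ≈ 239.72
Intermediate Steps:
g(l) = l²
r = ¼ (r = 25/(10²) = 25/100 = 25*(1/100) = ¼ ≈ 0.25000)
Q = -48 (Q = -8 - 40 = -48)
Y = -479/2 (Y = -4 + (-48 + ((20 + 55)*(-27 + 17))*(¼)) = -4 + (-48 + (75*(-10))*(¼)) = -4 + (-48 - 750*¼) = -4 + (-48 - 375/2) = -4 - 471/2 = -479/2 ≈ -239.50)
7636/((-1*(-35097))) - Y = 7636/((-1*(-35097))) - 1*(-479/2) = 7636/35097 + 479/2 = 16826735/70194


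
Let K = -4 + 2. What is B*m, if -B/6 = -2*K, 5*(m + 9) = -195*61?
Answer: 57312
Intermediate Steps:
m = -2388 (m = -9 + (-195*61)/5 = -9 + (1/5)*(-11895) = -9 - 2379 = -2388)
K = -2
B = -24 (B = -(-12)*(-2) = -6*4 = -24)
B*m = -24*(-2388) = 57312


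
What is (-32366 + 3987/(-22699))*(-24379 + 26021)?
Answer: -1206344266082/22699 ≈ -5.3145e+7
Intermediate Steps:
(-32366 + 3987/(-22699))*(-24379 + 26021) = (-32366 + 3987*(-1/22699))*1642 = (-32366 - 3987/22699)*1642 = -734679821/22699*1642 = -1206344266082/22699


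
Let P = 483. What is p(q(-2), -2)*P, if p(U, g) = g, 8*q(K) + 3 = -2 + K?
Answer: -966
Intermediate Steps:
q(K) = -5/8 + K/8 (q(K) = -3/8 + (-2 + K)/8 = -3/8 + (-1/4 + K/8) = -5/8 + K/8)
p(q(-2), -2)*P = -2*483 = -966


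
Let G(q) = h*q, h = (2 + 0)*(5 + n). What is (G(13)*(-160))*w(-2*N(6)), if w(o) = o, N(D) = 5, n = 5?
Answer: 416000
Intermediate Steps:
h = 20 (h = (2 + 0)*(5 + 5) = 2*10 = 20)
G(q) = 20*q
(G(13)*(-160))*w(-2*N(6)) = ((20*13)*(-160))*(-2*5) = (260*(-160))*(-10) = -41600*(-10) = 416000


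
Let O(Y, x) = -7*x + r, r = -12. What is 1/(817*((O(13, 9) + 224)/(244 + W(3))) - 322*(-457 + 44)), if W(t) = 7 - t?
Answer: 248/33102261 ≈ 7.4919e-6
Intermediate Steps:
O(Y, x) = -12 - 7*x (O(Y, x) = -7*x - 12 = -12 - 7*x)
1/(817*((O(13, 9) + 224)/(244 + W(3))) - 322*(-457 + 44)) = 1/(817*(((-12 - 7*9) + 224)/(244 + (7 - 1*3))) - 322*(-457 + 44)) = 1/(817*(((-12 - 63) + 224)/(244 + (7 - 3))) - 322*(-413)) = 1/(817*((-75 + 224)/(244 + 4)) + 132986) = 1/(817*(149/248) + 132986) = 1/(121733/248 + 132986) = 1/(33102261/248) = 248/33102261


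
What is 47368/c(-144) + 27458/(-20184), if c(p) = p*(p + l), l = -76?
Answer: 448991/3330360 ≈ 0.13482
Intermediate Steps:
c(p) = p*(-76 + p) (c(p) = p*(p - 76) = p*(-76 + p))
47368/c(-144) + 27458/(-20184) = 47368/((-144*(-76 - 144))) + 27458/(-20184) = 47368/((-144*(-220))) + 27458*(-1/20184) = 47368/31680 - 13729/10092 = 47368*(1/31680) - 13729/10092 = 5921/3960 - 13729/10092 = 448991/3330360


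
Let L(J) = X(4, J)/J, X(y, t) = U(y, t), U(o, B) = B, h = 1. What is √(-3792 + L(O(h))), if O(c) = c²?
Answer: I*√3791 ≈ 61.571*I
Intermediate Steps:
X(y, t) = t
L(J) = 1 (L(J) = J/J = 1)
√(-3792 + L(O(h))) = √(-3792 + 1) = √(-3791) = I*√3791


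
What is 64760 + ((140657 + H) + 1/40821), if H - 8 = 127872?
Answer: 13605516838/40821 ≈ 3.3330e+5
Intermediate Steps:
H = 127880 (H = 8 + 127872 = 127880)
64760 + ((140657 + H) + 1/40821) = 64760 + ((140657 + 127880) + 1/40821) = 64760 + (268537 + 1/40821) = 64760 + 10961948878/40821 = 13605516838/40821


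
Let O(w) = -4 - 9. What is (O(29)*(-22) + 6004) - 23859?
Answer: -17569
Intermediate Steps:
O(w) = -13
(O(29)*(-22) + 6004) - 23859 = (-13*(-22) + 6004) - 23859 = (286 + 6004) - 23859 = 6290 - 23859 = -17569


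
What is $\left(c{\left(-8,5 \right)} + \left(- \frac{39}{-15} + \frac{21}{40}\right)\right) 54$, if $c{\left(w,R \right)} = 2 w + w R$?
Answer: $- \frac{11421}{4} \approx -2855.3$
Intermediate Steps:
$c{\left(w,R \right)} = 2 w + R w$
$\left(c{\left(-8,5 \right)} + \left(- \frac{39}{-15} + \frac{21}{40}\right)\right) 54 = \left(- 8 \left(2 + 5\right) + \left(- \frac{39}{-15} + \frac{21}{40}\right)\right) 54 = \left(\left(-8\right) 7 + \left(\left(-39\right) \left(- \frac{1}{15}\right) + 21 \cdot \frac{1}{40}\right)\right) 54 = \left(-56 + \left(\frac{13}{5} + \frac{21}{40}\right)\right) 54 = \left(-56 + \frac{25}{8}\right) 54 = \left(- \frac{423}{8}\right) 54 = - \frac{11421}{4}$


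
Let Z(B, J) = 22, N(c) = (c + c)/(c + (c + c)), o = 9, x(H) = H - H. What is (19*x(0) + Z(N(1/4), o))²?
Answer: 484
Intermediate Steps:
x(H) = 0
N(c) = ⅔ (N(c) = (2*c)/(c + 2*c) = (2*c)/((3*c)) = (2*c)*(1/(3*c)) = ⅔)
(19*x(0) + Z(N(1/4), o))² = (19*0 + 22)² = (0 + 22)² = 22² = 484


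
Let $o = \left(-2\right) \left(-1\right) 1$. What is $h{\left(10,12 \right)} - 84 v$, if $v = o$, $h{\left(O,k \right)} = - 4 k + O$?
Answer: $-206$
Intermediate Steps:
$o = 2$ ($o = 2 \cdot 1 = 2$)
$h{\left(O,k \right)} = O - 4 k$
$v = 2$
$h{\left(10,12 \right)} - 84 v = \left(10 - 48\right) - 168 = -38 - 168 = -206$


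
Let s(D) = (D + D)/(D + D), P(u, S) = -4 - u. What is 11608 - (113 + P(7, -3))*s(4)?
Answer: 11506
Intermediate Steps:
s(D) = 1 (s(D) = (2*D)/((2*D)) = (2*D)*(1/(2*D)) = 1)
11608 - (113 + P(7, -3))*s(4) = 11608 - (113 + (-4 - 1*7)) = 11608 - (113 + (-4 - 7)) = 11608 - (113 - 11) = 11608 - 102 = 11506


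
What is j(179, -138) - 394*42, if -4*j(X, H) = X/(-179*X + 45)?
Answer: -2117879053/127984 ≈ -16548.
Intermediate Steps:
j(X, H) = -X/(4*(45 - 179*X)) (j(X, H) = -X/(4*(-179*X + 45)) = -X/(4*(45 - 179*X)))
j(179, -138) - 394*42 = (¼)*179/(-45 + 179*179) - 394*42 = (¼)*179/(-45 + 32041) - 16548 = (¼)*179/31996 - 16548 = (¼)*179*(1/31996) - 16548 = 179/127984 - 16548 = -2117879053/127984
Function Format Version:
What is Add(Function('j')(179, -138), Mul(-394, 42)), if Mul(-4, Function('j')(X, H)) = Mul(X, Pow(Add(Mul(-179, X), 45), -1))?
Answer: Rational(-2117879053, 127984) ≈ -16548.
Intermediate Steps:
Function('j')(X, H) = Mul(Rational(-1, 4), X, Pow(Add(45, Mul(-179, X)), -1)) (Function('j')(X, H) = Mul(Rational(-1, 4), Mul(X, Pow(Add(Mul(-179, X), 45), -1))) = Mul(Rational(-1, 4), Mul(X, Pow(Add(45, Mul(-179, X)), -1))) = Mul(Rational(-1, 4), X, Pow(Add(45, Mul(-179, X)), -1)))
Add(Function('j')(179, -138), Mul(-394, 42)) = Add(Mul(Rational(1, 4), 179, Pow(Add(-45, Mul(179, 179)), -1)), Mul(-394, 42)) = Add(Mul(Rational(1, 4), 179, Pow(Add(-45, 32041), -1)), -16548) = Add(Mul(Rational(1, 4), 179, Pow(31996, -1)), -16548) = Add(Mul(Rational(1, 4), 179, Rational(1, 31996)), -16548) = Add(Rational(179, 127984), -16548) = Rational(-2117879053, 127984)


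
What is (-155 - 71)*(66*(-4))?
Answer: 59664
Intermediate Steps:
(-155 - 71)*(66*(-4)) = -226*(-264) = 59664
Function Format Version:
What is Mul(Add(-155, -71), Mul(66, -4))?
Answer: 59664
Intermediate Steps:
Mul(Add(-155, -71), Mul(66, -4)) = Mul(-226, -264) = 59664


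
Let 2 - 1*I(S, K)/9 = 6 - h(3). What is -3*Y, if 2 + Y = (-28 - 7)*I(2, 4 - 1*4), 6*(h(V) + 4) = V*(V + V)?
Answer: -4719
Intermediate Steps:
h(V) = -4 + V²/3 (h(V) = -4 + (V*(V + V))/6 = -4 + (V*(2*V))/6 = -4 + (2*V²)/6 = -4 + V²/3)
I(S, K) = -45 (I(S, K) = 18 - 9*(6 - (-4 + (⅓)*3²)) = 18 - 9*(6 - (-4 + (⅓)*9)) = 18 - 9*(6 - (-4 + 3)) = 18 - 9*(6 - 1*(-1)) = 18 - 9*(6 + 1) = 18 - 9*7 = 18 - 63 = -45)
Y = 1573 (Y = -2 + (-28 - 7)*(-45) = -2 - 35*(-45) = -2 + 1575 = 1573)
-3*Y = -3*1573 = -4719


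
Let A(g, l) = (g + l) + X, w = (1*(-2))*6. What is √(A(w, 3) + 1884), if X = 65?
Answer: 2*√485 ≈ 44.045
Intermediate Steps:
w = -12 (w = -2*6 = -12)
A(g, l) = 65 + g + l (A(g, l) = (g + l) + 65 = 65 + g + l)
√(A(w, 3) + 1884) = √((65 - 12 + 3) + 1884) = √(56 + 1884) = √1940 = 2*√485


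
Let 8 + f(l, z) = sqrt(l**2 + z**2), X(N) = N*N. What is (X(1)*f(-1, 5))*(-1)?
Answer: 8 - sqrt(26) ≈ 2.9010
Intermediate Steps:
X(N) = N**2
f(l, z) = -8 + sqrt(l**2 + z**2)
(X(1)*f(-1, 5))*(-1) = (1**2*(-8 + sqrt((-1)**2 + 5**2)))*(-1) = (1*(-8 + sqrt(1 + 25)))*(-1) = (1*(-8 + sqrt(26)))*(-1) = (-8 + sqrt(26))*(-1) = 8 - sqrt(26)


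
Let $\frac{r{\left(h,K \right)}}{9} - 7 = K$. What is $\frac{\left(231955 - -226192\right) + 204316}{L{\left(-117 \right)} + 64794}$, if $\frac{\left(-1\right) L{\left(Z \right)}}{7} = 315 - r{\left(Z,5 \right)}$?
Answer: $\frac{220821}{21115} \approx 10.458$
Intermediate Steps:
$r{\left(h,K \right)} = 63 + 9 K$
$L{\left(Z \right)} = -1449$ ($L{\left(Z \right)} = - 7 \left(315 - \left(63 + 9 \cdot 5\right)\right) = - 7 \left(315 - \left(63 + 45\right)\right) = - 7 \left(315 - 108\right) = \left(-7\right) 207 = -1449$)
$\frac{\left(231955 - -226192\right) + 204316}{L{\left(-117 \right)} + 64794} = \frac{\left(231955 - -226192\right) + 204316}{-1449 + 64794} = \frac{\left(231955 + 226192\right) + 204316}{63345} = \left(458147 + 204316\right) \frac{1}{63345} = 662463 \cdot \frac{1}{63345} = \frac{220821}{21115}$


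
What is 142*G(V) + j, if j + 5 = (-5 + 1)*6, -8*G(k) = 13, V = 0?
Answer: -1039/4 ≈ -259.75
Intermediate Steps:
G(k) = -13/8 (G(k) = -1/8*13 = -13/8)
j = -29 (j = -5 + (-5 + 1)*6 = -5 - 4*6 = -5 - 24 = -29)
142*G(V) + j = 142*(-13/8) - 29 = -923/4 - 29 = -1039/4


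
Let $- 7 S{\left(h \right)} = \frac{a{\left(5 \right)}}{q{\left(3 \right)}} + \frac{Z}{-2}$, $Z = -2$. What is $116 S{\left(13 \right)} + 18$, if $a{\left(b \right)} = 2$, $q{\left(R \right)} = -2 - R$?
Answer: $\frac{282}{35} \approx 8.0571$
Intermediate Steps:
$S{\left(h \right)} = - \frac{3}{35}$ ($S{\left(h \right)} = - \frac{\frac{2}{-2 - 3} - \frac{2}{-2}}{7} = - \frac{\frac{2}{-2 - 3} - -1}{7} = - \frac{\frac{2}{-5} + 1}{7} = - \frac{2 \left(- \frac{1}{5}\right) + 1}{7} = - \frac{- \frac{2}{5} + 1}{7} = \left(- \frac{1}{7}\right) \frac{3}{5} = - \frac{3}{35}$)
$116 S{\left(13 \right)} + 18 = 116 \left(- \frac{3}{35}\right) + 18 = - \frac{348}{35} + 18 = \frac{282}{35}$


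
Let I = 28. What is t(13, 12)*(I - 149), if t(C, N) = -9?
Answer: 1089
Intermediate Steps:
t(13, 12)*(I - 149) = -9*(28 - 149) = -9*(-121) = 1089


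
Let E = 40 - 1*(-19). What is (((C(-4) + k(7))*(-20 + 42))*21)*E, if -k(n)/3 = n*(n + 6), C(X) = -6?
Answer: -7604982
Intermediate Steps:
E = 59 (E = 40 + 19 = 59)
k(n) = -3*n*(6 + n) (k(n) = -3*n*(n + 6) = -3*n*(6 + n))
(((C(-4) + k(7))*(-20 + 42))*21)*E = (((-6 - 3*7*(6 + 7))*(-20 + 42))*21)*59 = (((-6 - 3*7*13)*22)*21)*59 = (((-6 - 273)*22)*21)*59 = (-279*22*21)*59 = -6138*21*59 = -128898*59 = -7604982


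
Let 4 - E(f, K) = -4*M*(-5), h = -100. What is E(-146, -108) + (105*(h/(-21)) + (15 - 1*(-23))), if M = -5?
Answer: 642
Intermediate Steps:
E(f, K) = 104 (E(f, K) = 4 - (-4*(-5))*(-5) = 4 - 20*(-5) = 4 - 1*(-100) = 4 + 100 = 104)
E(-146, -108) + (105*(h/(-21)) + (15 - 1*(-23))) = 104 + (105*(-100/(-21)) + (15 - 1*(-23))) = 104 + (105*(-100*(-1/21)) + (15 + 23)) = 104 + (105*(100/21) + 38) = 104 + (500 + 38) = 104 + 538 = 642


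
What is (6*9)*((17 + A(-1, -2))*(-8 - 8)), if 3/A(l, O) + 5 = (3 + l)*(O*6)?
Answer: -423360/29 ≈ -14599.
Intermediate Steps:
A(l, O) = 3/(-5 + 6*O*(3 + l)) (A(l, O) = 3/(-5 + (3 + l)*(O*6)) = 3/(-5 + (3 + l)*(6*O)) = 3/(-5 + 6*O*(3 + l)))
(6*9)*((17 + A(-1, -2))*(-8 - 8)) = (6*9)*((17 + 3/(-5 + 18*(-2) + 6*(-2)*(-1)))*(-8 - 8)) = 54*((17 + 3/(-5 - 36 + 12))*(-16)) = 54*((17 + 3/(-29))*(-16)) = 54*((17 + 3*(-1/29))*(-16)) = 54*((17 - 3/29)*(-16)) = 54*((490/29)*(-16)) = 54*(-7840/29) = -423360/29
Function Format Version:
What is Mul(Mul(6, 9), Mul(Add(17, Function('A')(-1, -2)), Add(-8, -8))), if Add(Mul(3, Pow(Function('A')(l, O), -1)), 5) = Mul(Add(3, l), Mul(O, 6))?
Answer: Rational(-423360, 29) ≈ -14599.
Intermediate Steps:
Function('A')(l, O) = Mul(3, Pow(Add(-5, Mul(6, O, Add(3, l))), -1)) (Function('A')(l, O) = Mul(3, Pow(Add(-5, Mul(Add(3, l), Mul(O, 6))), -1)) = Mul(3, Pow(Add(-5, Mul(Add(3, l), Mul(6, O))), -1)) = Mul(3, Pow(Add(-5, Mul(6, O, Add(3, l))), -1)))
Mul(Mul(6, 9), Mul(Add(17, Function('A')(-1, -2)), Add(-8, -8))) = Mul(Mul(6, 9), Mul(Add(17, Mul(3, Pow(Add(-5, Mul(18, -2), Mul(6, -2, -1)), -1))), Add(-8, -8))) = Mul(54, Mul(Add(17, Mul(3, Pow(Add(-5, -36, 12), -1))), -16)) = Mul(54, Mul(Add(17, Mul(3, Pow(-29, -1))), -16)) = Mul(54, Mul(Add(17, Mul(3, Rational(-1, 29))), -16)) = Mul(54, Mul(Add(17, Rational(-3, 29)), -16)) = Mul(54, Mul(Rational(490, 29), -16)) = Mul(54, Rational(-7840, 29)) = Rational(-423360, 29)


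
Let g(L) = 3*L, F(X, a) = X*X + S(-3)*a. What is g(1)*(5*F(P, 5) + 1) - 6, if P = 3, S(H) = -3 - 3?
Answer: -318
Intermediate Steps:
S(H) = -6
F(X, a) = X**2 - 6*a (F(X, a) = X*X - 6*a = X**2 - 6*a)
g(1)*(5*F(P, 5) + 1) - 6 = (3*1)*(5*(3**2 - 6*5) + 1) - 6 = 3*(5*(9 - 30) + 1) - 6 = 3*(5*(-21) + 1) - 6 = 3*(-105 + 1) - 6 = 3*(-104) - 6 = -312 - 6 = -318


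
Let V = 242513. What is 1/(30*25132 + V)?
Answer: 1/996473 ≈ 1.0035e-6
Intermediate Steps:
1/(30*25132 + V) = 1/(30*25132 + 242513) = 1/(753960 + 242513) = 1/996473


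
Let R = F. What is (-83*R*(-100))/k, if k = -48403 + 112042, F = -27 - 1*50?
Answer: -639100/63639 ≈ -10.043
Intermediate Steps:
F = -77 (F = -27 - 50 = -77)
R = -77
k = 63639
(-83*R*(-100))/k = (-83*(-77)*(-100))/63639 = (6391*(-100))*(1/63639) = -639100*1/63639 = -639100/63639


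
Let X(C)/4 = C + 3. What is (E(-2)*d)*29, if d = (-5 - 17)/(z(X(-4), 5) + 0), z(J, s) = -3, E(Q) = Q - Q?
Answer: 0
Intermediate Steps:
E(Q) = 0
X(C) = 12 + 4*C (X(C) = 4*(C + 3) = 4*(3 + C) = 12 + 4*C)
d = 22/3 (d = (-5 - 17)/(-3 + 0) = -22/(-3) = -22*(-⅓) = 22/3 ≈ 7.3333)
(E(-2)*d)*29 = (0*(22/3))*29 = 0*29 = 0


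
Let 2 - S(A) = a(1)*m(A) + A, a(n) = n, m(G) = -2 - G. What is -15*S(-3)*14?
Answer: -840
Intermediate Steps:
S(A) = 4 (S(A) = 2 - (1*(-2 - A) + A) = 2 - ((-2 - A) + A) = 2 - 1*(-2) = 2 + 2 = 4)
-15*S(-3)*14 = -15*4*14 = -60*14 = -840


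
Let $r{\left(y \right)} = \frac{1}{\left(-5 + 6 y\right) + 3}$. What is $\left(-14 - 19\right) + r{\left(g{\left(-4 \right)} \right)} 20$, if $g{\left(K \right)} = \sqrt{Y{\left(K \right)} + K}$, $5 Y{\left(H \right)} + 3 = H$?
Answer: $- \frac{4117}{124} - \frac{45 i \sqrt{15}}{124} \approx -33.202 - 1.4055 i$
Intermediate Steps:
$Y{\left(H \right)} = - \frac{3}{5} + \frac{H}{5}$
$g{\left(K \right)} = \sqrt{- \frac{3}{5} + \frac{6 K}{5}}$ ($g{\left(K \right)} = \sqrt{\left(- \frac{3}{5} + \frac{K}{5}\right) + K} = \sqrt{- \frac{3}{5} + \frac{6 K}{5}}$)
$r{\left(y \right)} = \frac{1}{-2 + 6 y}$
$\left(-14 - 19\right) + r{\left(g{\left(-4 \right)} \right)} 20 = \left(-14 - 19\right) + \frac{1}{2 \left(-1 + 3 \frac{\sqrt{-15 + 30 \left(-4\right)}}{5}\right)} 20 = \left(-14 - 19\right) + \frac{1}{2 \left(-1 + 3 \frac{\sqrt{-15 - 120}}{5}\right)} 20 = -33 + \frac{1}{2 \left(-1 + 3 \frac{\sqrt{-135}}{5}\right)} 20 = -33 + \frac{1}{2 \left(-1 + 3 \frac{3 i \sqrt{15}}{5}\right)} 20 = -33 + \frac{1}{2 \left(-1 + \frac{9 i \sqrt{15}}{5}\right)} 20 = -33 + \frac{10}{-1 + \frac{9 i \sqrt{15}}{5}}$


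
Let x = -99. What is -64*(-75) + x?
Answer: 4701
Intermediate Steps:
-64*(-75) + x = -64*(-75) - 99 = 4800 - 99 = 4701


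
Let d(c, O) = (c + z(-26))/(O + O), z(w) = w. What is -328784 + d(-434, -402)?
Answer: -66085469/201 ≈ -3.2878e+5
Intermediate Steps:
d(c, O) = (-26 + c)/(2*O) (d(c, O) = (c - 26)/(O + O) = (-26 + c)/((2*O)) = (-26 + c)*(1/(2*O)) = (-26 + c)/(2*O))
-328784 + d(-434, -402) = -328784 + (½)*(-26 - 434)/(-402) = -328784 + (½)*(-1/402)*(-460) = -328784 + 115/201 = -66085469/201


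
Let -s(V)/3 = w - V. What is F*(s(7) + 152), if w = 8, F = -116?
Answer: -17284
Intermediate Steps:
s(V) = -24 + 3*V (s(V) = -3*(8 - V) = -24 + 3*V)
F*(s(7) + 152) = -116*((-24 + 3*7) + 152) = -116*((-24 + 21) + 152) = -116*(-3 + 152) = -116*149 = -17284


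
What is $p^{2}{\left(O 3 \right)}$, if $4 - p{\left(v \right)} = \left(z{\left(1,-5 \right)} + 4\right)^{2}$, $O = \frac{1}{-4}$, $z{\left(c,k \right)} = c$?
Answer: $441$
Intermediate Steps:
$O = - \frac{1}{4} \approx -0.25$
$p{\left(v \right)} = -21$ ($p{\left(v \right)} = 4 - \left(1 + 4\right)^{2} = 4 - 5^{2} = 4 - 25 = -21$)
$p^{2}{\left(O 3 \right)} = \left(-21\right)^{2} = 441$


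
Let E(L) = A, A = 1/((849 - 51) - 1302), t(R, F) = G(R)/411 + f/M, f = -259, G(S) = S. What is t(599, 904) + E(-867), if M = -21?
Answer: 952087/69048 ≈ 13.789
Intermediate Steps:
t(R, F) = 37/3 + R/411 (t(R, F) = R/411 - 259/(-21) = R*(1/411) - 259*(-1/21) = R/411 + 37/3 = 37/3 + R/411)
A = -1/504 (A = 1/(798 - 1302) = 1/(-504) = -1/504 ≈ -0.0019841)
E(L) = -1/504
t(599, 904) + E(-867) = (37/3 + (1/411)*599) - 1/504 = (37/3 + 599/411) - 1/504 = 5668/411 - 1/504 = 952087/69048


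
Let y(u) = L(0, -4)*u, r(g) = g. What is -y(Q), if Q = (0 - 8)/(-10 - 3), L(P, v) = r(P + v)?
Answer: 32/13 ≈ 2.4615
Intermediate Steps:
L(P, v) = P + v
Q = 8/13 (Q = -8/(-13) = -8*(-1/13) = 8/13 ≈ 0.61539)
y(u) = -4*u (y(u) = (0 - 4)*u = -4*u)
-y(Q) = -(-4)*8/13 = -1*(-32/13) = 32/13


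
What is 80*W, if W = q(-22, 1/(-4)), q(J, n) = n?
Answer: -20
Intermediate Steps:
W = -¼ (W = 1/(-4) = -¼ ≈ -0.25000)
80*W = 80*(-¼) = -20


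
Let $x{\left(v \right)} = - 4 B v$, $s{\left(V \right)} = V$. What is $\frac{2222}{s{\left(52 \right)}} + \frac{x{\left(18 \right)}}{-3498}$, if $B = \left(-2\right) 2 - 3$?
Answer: $\frac{645529}{15158} \approx 42.587$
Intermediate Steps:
$B = -7$ ($B = -4 - 3 = -7$)
$x{\left(v \right)} = 28 v$ ($x{\left(v \right)} = \left(-4\right) \left(-7\right) v = 28 v$)
$\frac{2222}{s{\left(52 \right)}} + \frac{x{\left(18 \right)}}{-3498} = \frac{2222}{52} + \frac{28 \cdot 18}{-3498} = 2222 \cdot \frac{1}{52} + 504 \left(- \frac{1}{3498}\right) = \frac{1111}{26} - \frac{84}{583} = \frac{645529}{15158}$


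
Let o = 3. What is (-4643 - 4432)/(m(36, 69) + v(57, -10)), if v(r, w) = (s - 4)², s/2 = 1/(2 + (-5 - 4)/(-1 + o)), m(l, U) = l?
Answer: -75625/492 ≈ -153.71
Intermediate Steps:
s = -⅘ (s = 2/(2 + (-5 - 4)/(-1 + 3)) = 2/(2 - 9/2) = 2/(-5/2) = 2*(-⅖) = -⅘ ≈ -0.80000)
v(r, w) = 576/25 (v(r, w) = (-⅘ - 4)² = (-24/5)² = 576/25)
(-4643 - 4432)/(m(36, 69) + v(57, -10)) = (-4643 - 4432)/(36 + 576/25) = -9075/1476/25 = -9075*25/1476 = -75625/492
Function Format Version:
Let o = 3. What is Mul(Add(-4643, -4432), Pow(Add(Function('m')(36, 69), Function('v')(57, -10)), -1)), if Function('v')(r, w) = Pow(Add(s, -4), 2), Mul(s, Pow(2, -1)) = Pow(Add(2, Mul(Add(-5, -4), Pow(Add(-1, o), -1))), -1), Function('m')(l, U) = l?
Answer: Rational(-75625, 492) ≈ -153.71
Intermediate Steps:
s = Rational(-4, 5) (s = Mul(2, Pow(Add(2, Mul(Add(-5, -4), Pow(Add(-1, 3), -1))), -1)) = Mul(2, Pow(Add(2, Mul(-9, Pow(2, -1))), -1)) = Mul(2, Pow(Add(2, Mul(-9, Rational(1, 2))), -1)) = Mul(2, Pow(Add(2, Rational(-9, 2)), -1)) = Mul(2, Pow(Rational(-5, 2), -1)) = Mul(2, Rational(-2, 5)) = Rational(-4, 5) ≈ -0.80000)
Function('v')(r, w) = Rational(576, 25) (Function('v')(r, w) = Pow(Add(Rational(-4, 5), -4), 2) = Pow(Rational(-24, 5), 2) = Rational(576, 25))
Mul(Add(-4643, -4432), Pow(Add(Function('m')(36, 69), Function('v')(57, -10)), -1)) = Mul(Add(-4643, -4432), Pow(Add(36, Rational(576, 25)), -1)) = Mul(-9075, Pow(Rational(1476, 25), -1)) = Mul(-9075, Rational(25, 1476)) = Rational(-75625, 492)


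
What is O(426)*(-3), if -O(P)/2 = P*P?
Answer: 1088856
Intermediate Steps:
O(P) = -2*P**2 (O(P) = -2*P*P = -2*P**2)
O(426)*(-3) = -2*426**2*(-3) = -2*181476*(-3) = -362952*(-3) = 1088856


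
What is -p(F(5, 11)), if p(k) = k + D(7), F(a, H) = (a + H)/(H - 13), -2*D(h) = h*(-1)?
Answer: 9/2 ≈ 4.5000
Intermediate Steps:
D(h) = h/2 (D(h) = -h*(-1)/2 = -(-1)*h/2 = h/2)
F(a, H) = (H + a)/(-13 + H)
p(k) = 7/2 + k (p(k) = k + (½)*7 = k + 7/2 = 7/2 + k)
-p(F(5, 11)) = -(7/2 + (11 + 5)/(-13 + 11)) = -(7/2 + 16/(-2)) = -(7/2 - ½*16) = -(7/2 - 8) = -1*(-9/2) = 9/2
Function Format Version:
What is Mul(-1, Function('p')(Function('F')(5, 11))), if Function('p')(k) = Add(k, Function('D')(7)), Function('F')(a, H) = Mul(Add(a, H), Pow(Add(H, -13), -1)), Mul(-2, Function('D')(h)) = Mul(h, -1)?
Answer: Rational(9, 2) ≈ 4.5000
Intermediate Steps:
Function('D')(h) = Mul(Rational(1, 2), h) (Function('D')(h) = Mul(Rational(-1, 2), Mul(h, -1)) = Mul(Rational(-1, 2), Mul(-1, h)) = Mul(Rational(1, 2), h))
Function('F')(a, H) = Mul(Pow(Add(-13, H), -1), Add(H, a)) (Function('F')(a, H) = Mul(Add(H, a), Pow(Add(-13, H), -1)) = Mul(Pow(Add(-13, H), -1), Add(H, a)))
Function('p')(k) = Add(Rational(7, 2), k) (Function('p')(k) = Add(k, Mul(Rational(1, 2), 7)) = Add(k, Rational(7, 2)) = Add(Rational(7, 2), k))
Mul(-1, Function('p')(Function('F')(5, 11))) = Mul(-1, Add(Rational(7, 2), Mul(Pow(Add(-13, 11), -1), Add(11, 5)))) = Mul(-1, Add(Rational(7, 2), Mul(Pow(-2, -1), 16))) = Mul(-1, Add(Rational(7, 2), Mul(Rational(-1, 2), 16))) = Mul(-1, Add(Rational(7, 2), -8)) = Mul(-1, Rational(-9, 2)) = Rational(9, 2)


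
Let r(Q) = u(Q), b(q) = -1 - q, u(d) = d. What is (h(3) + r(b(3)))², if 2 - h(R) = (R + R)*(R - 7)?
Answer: 484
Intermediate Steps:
r(Q) = Q
h(R) = 2 - 2*R*(-7 + R) (h(R) = 2 - (R + R)*(R - 7) = 2 - 2*R*(-7 + R))
(h(3) + r(b(3)))² = ((2 - 2*3² + 14*3) + (-1 - 1*3))² = ((2 - 2*9 + 42) + (-1 - 3))² = ((2 - 18 + 42) - 4)² = (26 - 4)² = 22² = 484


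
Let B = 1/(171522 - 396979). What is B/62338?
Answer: -1/14054538466 ≈ -7.1151e-11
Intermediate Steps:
B = -1/225457 (B = 1/(-225457) = -1/225457 ≈ -4.4354e-6)
B/62338 = -1/225457/62338 = -1/225457*1/62338 = -1/14054538466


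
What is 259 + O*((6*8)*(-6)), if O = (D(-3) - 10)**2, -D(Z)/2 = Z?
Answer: -4349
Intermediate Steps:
D(Z) = -2*Z
O = 16 (O = (-2*(-3) - 10)**2 = (6 - 10)**2 = (-4)**2 = 16)
259 + O*((6*8)*(-6)) = 259 + 16*((6*8)*(-6)) = 259 + 16*(48*(-6)) = 259 + 16*(-288) = 259 - 4608 = -4349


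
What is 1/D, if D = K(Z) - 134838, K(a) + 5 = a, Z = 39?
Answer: -1/134804 ≈ -7.4182e-6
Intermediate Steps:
K(a) = -5 + a
D = -134804 (D = (-5 + 39) - 134838 = 34 - 134838 = -134804)
1/D = 1/(-134804) = -1/134804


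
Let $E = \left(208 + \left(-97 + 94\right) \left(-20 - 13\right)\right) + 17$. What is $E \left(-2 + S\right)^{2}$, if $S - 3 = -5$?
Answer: $5184$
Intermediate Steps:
$S = -2$ ($S = 3 - 5 = -2$)
$E = 324$ ($E = \left(208 - -99\right) + 17 = \left(208 + 99\right) + 17 = 307 + 17 = 324$)
$E \left(-2 + S\right)^{2} = 324 \left(-2 - 2\right)^{2} = 324 \left(-4\right)^{2} = 324 \cdot 16 = 5184$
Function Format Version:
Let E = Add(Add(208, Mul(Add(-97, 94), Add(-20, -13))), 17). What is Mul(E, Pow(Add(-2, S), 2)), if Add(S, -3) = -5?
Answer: 5184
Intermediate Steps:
S = -2 (S = Add(3, -5) = -2)
E = 324 (E = Add(Add(208, Mul(-3, -33)), 17) = Add(Add(208, 99), 17) = Add(307, 17) = 324)
Mul(E, Pow(Add(-2, S), 2)) = Mul(324, Pow(Add(-2, -2), 2)) = Mul(324, Pow(-4, 2)) = Mul(324, 16) = 5184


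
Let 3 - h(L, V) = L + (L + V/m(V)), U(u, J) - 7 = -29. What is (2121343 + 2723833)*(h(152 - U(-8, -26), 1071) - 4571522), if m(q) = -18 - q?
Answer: -2680330955318688/121 ≈ -2.2151e+13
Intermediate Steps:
U(u, J) = -22 (U(u, J) = 7 - 29 = -22)
h(L, V) = 3 - 2*L - V/(-18 - V) (h(L, V) = 3 - (L + (L + V/(-18 - V))) = 3 - (2*L + V/(-18 - V)) = 3 + (-2*L - V/(-18 - V)) = 3 - 2*L - V/(-18 - V))
(2121343 + 2723833)*(h(152 - U(-8, -26), 1071) - 4571522) = (2121343 + 2723833)*((1071 + (3 - 2*(152 - 1*(-22)))*(18 + 1071))/(18 + 1071) - 4571522) = 4845176*((1071 + (3 - 2*(152 + 22))*1089)/1089 - 4571522) = 4845176*((1071 + (3 - 2*174)*1089)/1089 - 4571522) = 4845176*((1071 + (3 - 348)*1089)/1089 - 4571522) = 4845176*((1071 - 345*1089)/1089 - 4571522) = 4845176*((1071 - 375705)/1089 - 4571522) = 4845176*((1/1089)*(-374634) - 4571522) = 4845176*(-41626/121 - 4571522) = 4845176*(-553195788/121) = -2680330955318688/121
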